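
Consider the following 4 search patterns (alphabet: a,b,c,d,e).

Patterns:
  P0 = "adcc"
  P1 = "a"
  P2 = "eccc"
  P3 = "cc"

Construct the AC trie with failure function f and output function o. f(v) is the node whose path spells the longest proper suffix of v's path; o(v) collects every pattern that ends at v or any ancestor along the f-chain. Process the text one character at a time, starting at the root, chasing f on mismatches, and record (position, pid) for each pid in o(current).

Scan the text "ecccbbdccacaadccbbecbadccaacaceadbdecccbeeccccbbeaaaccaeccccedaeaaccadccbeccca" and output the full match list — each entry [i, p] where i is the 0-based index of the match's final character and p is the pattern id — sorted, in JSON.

Construct AC machine:
Trie nodes:
  0='ε' goto a→1 c→9 e→5
  1='a' goto d→2  [P1 ends]
  2='ad' goto c→3
  3='adc' goto c→4
  4='adcc' goto ·  [P0 ends]
  5='e' goto c→6
  6='ec' goto c→7
  7='ecc' goto c→8
  8='eccc' goto ·  [P2 ends]
  9='c' goto c→10
  10='cc' goto ·  [P3 ends]

Failure links (BFS by depth):
  n1('a'): parent n0 fail=0; on 'a' 0 → fail=0;  out {1}∪∅={1}
  n5('e'): parent n0 fail=0; on 'e' 0 → fail=0;  out ∅∪∅=∅
  n9('c'): parent n0 fail=0; on 'c' 0 → fail=0;  out ∅∪∅=∅
  n2('ad'): parent n1 fail=0; on 'd' 0 → fail=0;  out ∅∪∅=∅
  n6('ec'): parent n5 fail=0; on 'c' 0 → fail=9;  out ∅∪∅=∅
  n10('cc'): parent n9 fail=0; on 'c' 0 → fail=9;  out {3}∪∅={3}
  n3('adc'): parent n2 fail=0; on 'c' 0 → fail=9;  out ∅∪∅=∅
  n7('ecc'): parent n6 fail=9; on 'c' 9 → fail=10;  out ∅∪{3}={3}
  n4('adcc'): parent n3 fail=9; on 'c' 9 → fail=10;  out {0}∪{3}={0,3}
  n8('eccc'): parent n7 fail=10; on 'c' 10→9 → fail=10;  out {2}∪{3}={2,3}

Text stream:
i=0 'e': node 0→5
i=1 'c': node 5→6
i=2 'c': node 6→7  ** P3@[1:2]
i=3 'c': node 7→8  ** P2@[0:3],P3@[2:3]
i=4 'b': node 8→0 (via fail)
i=5 'b': node 0→0
i=6 'd': node 0→0
i=7 'c': node 0→9
i=8 'c': node 9→10  ** P3@[7:8]
i=9 'a': node 10→1 (via fail)  ** P1@[9:9]
i=10 'c': node 1→9 (via fail)
i=11 'a': node 9→1 (via fail)  ** P1@[11:11]
i=12 'a': node 1→1 (via fail)  ** P1@[12:12]
i=13 'd': node 1→2
i=14 'c': node 2→3
i=15 'c': node 3→4  ** P0@[12:15],P3@[14:15]
i=16 'b': node 4→0 (via fail)
i=17 'b': node 0→0
i=18 'e': node 0→5
i=19 'c': node 5→6
i=20 'b': node 6→0 (via fail)
i=21 'a': node 0→1  ** P1@[21:21]
i=22 'd': node 1→2
i=23 'c': node 2→3
i=24 'c': node 3→4  ** P0@[21:24],P3@[23:24]
i=25 'a': node 4→1 (via fail)  ** P1@[25:25]
i=26 'a': node 1→1 (via fail)  ** P1@[26:26]
i=27 'c': node 1→9 (via fail)
i=28 'a': node 9→1 (via fail)  ** P1@[28:28]
i=29 'c': node 1→9 (via fail)
i=30 'e': node 9→5 (via fail)
i=31 'a': node 5→1 (via fail)  ** P1@[31:31]
i=32 'd': node 1→2
i=33 'b': node 2→0 (via fail)
i=34 'd': node 0→0
i=35 'e': node 0→5
i=36 'c': node 5→6
i=37 'c': node 6→7  ** P3@[36:37]
i=38 'c': node 7→8  ** P2@[35:38],P3@[37:38]
i=39 'b': node 8→0 (via fail)
i=40 'e': node 0→5
i=41 'e': node 5→5 (via fail)
i=42 'c': node 5→6
i=43 'c': node 6→7  ** P3@[42:43]
i=44 'c': node 7→8  ** P2@[41:44],P3@[43:44]
i=45 'c': node 8→10 (via fail)  ** P3@[44:45]
i=46 'b': node 10→0 (via fail)
i=47 'b': node 0→0
i=48 'e': node 0→5
i=49 'a': node 5→1 (via fail)  ** P1@[49:49]
i=50 'a': node 1→1 (via fail)  ** P1@[50:50]
i=51 'a': node 1→1 (via fail)  ** P1@[51:51]
i=52 'c': node 1→9 (via fail)
i=53 'c': node 9→10  ** P3@[52:53]
i=54 'a': node 10→1 (via fail)  ** P1@[54:54]
i=55 'e': node 1→5 (via fail)
i=56 'c': node 5→6
i=57 'c': node 6→7  ** P3@[56:57]
i=58 'c': node 7→8  ** P2@[55:58],P3@[57:58]
i=59 'c': node 8→10 (via fail)  ** P3@[58:59]
i=60 'e': node 10→5 (via fail)
i=61 'd': node 5→0 (via fail)
i=62 'a': node 0→1  ** P1@[62:62]
i=63 'e': node 1→5 (via fail)
i=64 'a': node 5→1 (via fail)  ** P1@[64:64]
i=65 'a': node 1→1 (via fail)  ** P1@[65:65]
i=66 'c': node 1→9 (via fail)
i=67 'c': node 9→10  ** P3@[66:67]
i=68 'a': node 10→1 (via fail)  ** P1@[68:68]
i=69 'd': node 1→2
i=70 'c': node 2→3
i=71 'c': node 3→4  ** P0@[68:71],P3@[70:71]
i=72 'b': node 4→0 (via fail)
i=73 'e': node 0→5
i=74 'c': node 5→6
i=75 'c': node 6→7  ** P3@[74:75]
i=76 'c': node 7→8  ** P2@[73:76],P3@[75:76]
i=77 'a': node 8→1 (via fail)  ** P1@[77:77]

Matches: [[2,3],[3,2],[3,3],[8,3],[9,1],[11,1],[12,1],[15,0],[15,3],[21,1],[24,0],[24,3],[25,1],[26,1],[28,1],[31,1],[37,3],[38,2],[38,3],[43,3],[44,2],[44,3],[45,3],[49,1],[50,1],[51,1],[53,3],[54,1],[57,3],[58,2],[58,3],[59,3],[62,1],[64,1],[65,1],[67,3],[68,1],[71,0],[71,3],[75,3],[76,2],[76,3],[77,1]]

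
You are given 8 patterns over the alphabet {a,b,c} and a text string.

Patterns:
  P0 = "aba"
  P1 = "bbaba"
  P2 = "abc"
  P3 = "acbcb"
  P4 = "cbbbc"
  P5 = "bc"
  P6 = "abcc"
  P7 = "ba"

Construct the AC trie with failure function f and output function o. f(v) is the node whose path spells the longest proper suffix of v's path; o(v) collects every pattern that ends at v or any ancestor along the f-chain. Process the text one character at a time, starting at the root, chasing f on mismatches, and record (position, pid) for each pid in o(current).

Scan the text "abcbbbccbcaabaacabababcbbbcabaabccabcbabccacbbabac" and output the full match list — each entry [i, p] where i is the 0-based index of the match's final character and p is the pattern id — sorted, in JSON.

Build:
Trie nodes:
  0='ε' goto a→1 b→4 c→14
  1='a' goto b→2 c→10
  2='ab' goto a→3 c→9
  3='aba' goto ·  [P0 ends]
  4='b' goto a→21 b→5 c→19
  5='bb' goto a→6
  6='bba' goto b→7
  7='bbab' goto a→8
  8='bbaba' goto ·  [P1 ends]
  9='abc' goto c→20  [P2 ends]
  10='ac' goto b→11
  11='acb' goto c→12
  12='acbc' goto b→13
  13='acbcb' goto ·  [P3 ends]
  14='c' goto b→15
  15='cb' goto b→16
  16='cbb' goto b→17
  17='cbbb' goto c→18
  18='cbbbc' goto ·  [P4 ends]
  19='bc' goto ·  [P5 ends]
  20='abcc' goto ·  [P6 ends]
  21='ba' goto ·  [P7 ends]

BFS fail/out derivation:
  n1('a'): parent n0 fail=0; on 'a' 0 → fail=0;  out ∅∪∅=∅
  n4('b'): parent n0 fail=0; on 'b' 0 → fail=0;  out ∅∪∅=∅
  n14('c'): parent n0 fail=0; on 'c' 0 → fail=0;  out ∅∪∅=∅
  n2('ab'): parent n1 fail=0; on 'b' 0 → fail=4;  out ∅∪∅=∅
  n5('bb'): parent n4 fail=0; on 'b' 0 → fail=4;  out ∅∪∅=∅
  n10('ac'): parent n1 fail=0; on 'c' 0 → fail=14;  out ∅∪∅=∅
  n15('cb'): parent n14 fail=0; on 'b' 0 → fail=4;  out ∅∪∅=∅
  n19('bc'): parent n4 fail=0; on 'c' 0 → fail=14;  out {5}∪∅={5}
  n21('ba'): parent n4 fail=0; on 'a' 0 → fail=1;  out {7}∪∅={7}
  n3('aba'): parent n2 fail=4; on 'a' 4 → fail=21;  out {0}∪{7}={0,7}
  n6('bba'): parent n5 fail=4; on 'a' 4 → fail=21;  out ∅∪{7}={7}
  n9('abc'): parent n2 fail=4; on 'c' 4 → fail=19;  out {2}∪{5}={2,5}
  n11('acb'): parent n10 fail=14; on 'b' 14 → fail=15;  out ∅∪∅=∅
  n16('cbb'): parent n15 fail=4; on 'b' 4 → fail=5;  out ∅∪∅=∅
  n7('bbab'): parent n6 fail=21; on 'b' 21→1 → fail=2;  out ∅∪∅=∅
  n12('acbc'): parent n11 fail=15; on 'c' 15→4 → fail=19;  out ∅∪{5}={5}
  n17('cbbb'): parent n16 fail=5; on 'b' 5→4 → fail=5;  out ∅∪∅=∅
  n20('abcc'): parent n9 fail=19; on 'c' 19→14→0 → fail=14;  out {6}∪∅={6}
  n8('bbaba'): parent n7 fail=2; on 'a' 2 → fail=3;  out {1}∪{0,7}={0,1,7}
  n13('acbcb'): parent n12 fail=19; on 'b' 19→14 → fail=15;  out {3}∪∅={3}
  n18('cbbbc'): parent n17 fail=5; on 'c' 5→4 → fail=19;  out {4}∪{5}={4,5}

Scan:
pos 0 'a': at 1
pos 1 'b': at 2
pos 2 'c': at 9  ** P2@[0:2],P5@[1:2]
pos 3 'b': at 15 (via fail)
pos 4 'b': at 16
pos 5 'b': at 17
pos 6 'c': at 18  ** P4@[2:6],P5@[5:6]
pos 7 'c': at 14 (via fail)
pos 8 'b': at 15
pos 9 'c': at 19 (via fail)  ** P5@[8:9]
pos 10 'a': at 1 (via fail)
pos 11 'a': at 1 (via fail)
pos 12 'b': at 2
pos 13 'a': at 3  ** P0@[11:13],P7@[12:13]
pos 14 'a': at 1 (via fail)
pos 15 'c': at 10
pos 16 'a': at 1 (via fail)
pos 17 'b': at 2
pos 18 'a': at 3  ** P0@[16:18],P7@[17:18]
pos 19 'b': at 2 (via fail)
pos 20 'a': at 3  ** P0@[18:20],P7@[19:20]
pos 21 'b': at 2 (via fail)
pos 22 'c': at 9  ** P2@[20:22],P5@[21:22]
pos 23 'b': at 15 (via fail)
pos 24 'b': at 16
pos 25 'b': at 17
pos 26 'c': at 18  ** P4@[22:26],P5@[25:26]
pos 27 'a': at 1 (via fail)
pos 28 'b': at 2
pos 29 'a': at 3  ** P0@[27:29],P7@[28:29]
pos 30 'a': at 1 (via fail)
pos 31 'b': at 2
pos 32 'c': at 9  ** P2@[30:32],P5@[31:32]
pos 33 'c': at 20  ** P6@[30:33]
pos 34 'a': at 1 (via fail)
pos 35 'b': at 2
pos 36 'c': at 9  ** P2@[34:36],P5@[35:36]
pos 37 'b': at 15 (via fail)
pos 38 'a': at 21 (via fail)  ** P7@[37:38]
pos 39 'b': at 2 (via fail)
pos 40 'c': at 9  ** P2@[38:40],P5@[39:40]
pos 41 'c': at 20  ** P6@[38:41]
pos 42 'a': at 1 (via fail)
pos 43 'c': at 10
pos 44 'b': at 11
pos 45 'b': at 16 (via fail)
pos 46 'a': at 6 (via fail)  ** P7@[45:46]
pos 47 'b': at 7
pos 48 'a': at 8  ** P0@[46:48],P1@[44:48],P7@[47:48]
pos 49 'c': at 10 (via fail)

All matches (sorted): [[2,2],[2,5],[6,4],[6,5],[9,5],[13,0],[13,7],[18,0],[18,7],[20,0],[20,7],[22,2],[22,5],[26,4],[26,5],[29,0],[29,7],[32,2],[32,5],[33,6],[36,2],[36,5],[38,7],[40,2],[40,5],[41,6],[46,7],[48,0],[48,1],[48,7]]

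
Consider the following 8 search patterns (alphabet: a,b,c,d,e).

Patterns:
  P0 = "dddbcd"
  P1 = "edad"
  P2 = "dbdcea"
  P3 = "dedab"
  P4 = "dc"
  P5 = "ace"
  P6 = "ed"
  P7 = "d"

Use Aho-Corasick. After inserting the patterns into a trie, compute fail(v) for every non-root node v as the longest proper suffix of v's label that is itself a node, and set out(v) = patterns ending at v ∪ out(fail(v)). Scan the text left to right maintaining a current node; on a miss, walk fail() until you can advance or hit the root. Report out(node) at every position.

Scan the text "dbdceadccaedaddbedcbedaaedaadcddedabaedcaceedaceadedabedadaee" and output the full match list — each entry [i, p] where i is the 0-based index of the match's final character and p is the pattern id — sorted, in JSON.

Build:
Trie (insert patterns):
  n0 'ε': a→21 d→1 e→7
  n1 'd': b→11 c→20 d→2 e→16  ←P7
  n2 'dd': d→3
  n3 'ddd': b→4
  n4 'dddb': c→5
  n5 'dddbc': d→6
  n6 'dddbcd': ·  ←P0
  n7 'e': d→8
  n8 'ed': a→9  ←P6
  n9 'eda': d→10
  n10 'edad': ·  ←P1
  n11 'db': d→12
  n12 'dbd': c→13
  n13 'dbdc': e→14
  n14 'dbdce': a→15
  n15 'dbdcea': ·  ←P2
  n16 'de': d→17
  n17 'ded': a→18
  n18 'deda': b→19
  n19 'dedab': ·  ←P3
  n20 'dc': ·  ←P4
  n21 'a': c→22
  n22 'ac': e→23
  n23 'ace': ·  ←P5

Failure links (BFS by depth):
  n1('d'): parent n0 fail=0; on 'd' 0 → fail=0;  out {7}∪∅={7}
  n7('e'): parent n0 fail=0; on 'e' 0 → fail=0;  out ∅∪∅=∅
  n21('a'): parent n0 fail=0; on 'a' 0 → fail=0;  out ∅∪∅=∅
  n2('dd'): parent n1 fail=0; on 'd' 0 → fail=1;  out ∅∪{7}={7}
  n8('ed'): parent n7 fail=0; on 'd' 0 → fail=1;  out {6}∪{7}={6,7}
  n11('db'): parent n1 fail=0; on 'b' 0 → fail=0;  out ∅∪∅=∅
  n16('de'): parent n1 fail=0; on 'e' 0 → fail=7;  out ∅∪∅=∅
  n20('dc'): parent n1 fail=0; on 'c' 0 → fail=0;  out {4}∪∅={4}
  n22('ac'): parent n21 fail=0; on 'c' 0 → fail=0;  out ∅∪∅=∅
  n3('ddd'): parent n2 fail=1; on 'd' 1 → fail=2;  out ∅∪{7}={7}
  n9('eda'): parent n8 fail=1; on 'a' 1→0 → fail=21;  out ∅∪∅=∅
  n12('dbd'): parent n11 fail=0; on 'd' 0 → fail=1;  out ∅∪{7}={7}
  n17('ded'): parent n16 fail=7; on 'd' 7 → fail=8;  out ∅∪{6,7}={6,7}
  n23('ace'): parent n22 fail=0; on 'e' 0 → fail=7;  out {5}∪∅={5}
  n4('dddb'): parent n3 fail=2; on 'b' 2→1 → fail=11;  out ∅∪∅=∅
  n10('edad'): parent n9 fail=21; on 'd' 21→0 → fail=1;  out {1}∪{7}={1,7}
  n13('dbdc'): parent n12 fail=1; on 'c' 1 → fail=20;  out ∅∪{4}={4}
  n18('deda'): parent n17 fail=8; on 'a' 8 → fail=9;  out ∅∪∅=∅
  n5('dddbc'): parent n4 fail=11; on 'c' 11→0 → fail=0;  out ∅∪∅=∅
  n14('dbdce'): parent n13 fail=20; on 'e' 20→0 → fail=7;  out ∅∪∅=∅
  n19('dedab'): parent n18 fail=9; on 'b' 9→21→0 → fail=0;  out {3}∪∅={3}
  n6('dddbcd'): parent n5 fail=0; on 'd' 0 → fail=1;  out {0}∪{7}={0,7}
  n15('dbdcea'): parent n14 fail=7; on 'a' 7→0 → fail=21;  out {2}∪∅={2}

Text stream:
i=0 'd': node 0→1  emit P7@[0:0]
i=1 'b': node 1→11
i=2 'd': node 11→12  emit P7@[2:2]
i=3 'c': node 12→13  emit P4@[2:3]
i=4 'e': node 13→14
i=5 'a': node 14→15  emit P2@[0:5]
i=6 'd': node 15→1 (fail-walked)  emit P7@[6:6]
i=7 'c': node 1→20  emit P4@[6:7]
i=8 'c': node 20→0 (fail-walked)
i=9 'a': node 0→21
i=10 'e': node 21→7 (fail-walked)
i=11 'd': node 7→8  emit P6@[10:11],P7@[11:11]
i=12 'a': node 8→9
i=13 'd': node 9→10  emit P1@[10:13],P7@[13:13]
i=14 'd': node 10→2 (fail-walked)  emit P7@[14:14]
i=15 'b': node 2→11 (fail-walked)
i=16 'e': node 11→7 (fail-walked)
i=17 'd': node 7→8  emit P6@[16:17],P7@[17:17]
i=18 'c': node 8→20 (fail-walked)  emit P4@[17:18]
i=19 'b': node 20→0 (fail-walked)
i=20 'e': node 0→7
i=21 'd': node 7→8  emit P6@[20:21],P7@[21:21]
i=22 'a': node 8→9
i=23 'a': node 9→21 (fail-walked)
i=24 'e': node 21→7 (fail-walked)
i=25 'd': node 7→8  emit P6@[24:25],P7@[25:25]
i=26 'a': node 8→9
i=27 'a': node 9→21 (fail-walked)
i=28 'd': node 21→1 (fail-walked)  emit P7@[28:28]
i=29 'c': node 1→20  emit P4@[28:29]
i=30 'd': node 20→1 (fail-walked)  emit P7@[30:30]
i=31 'd': node 1→2  emit P7@[31:31]
i=32 'e': node 2→16 (fail-walked)
i=33 'd': node 16→17  emit P6@[32:33],P7@[33:33]
i=34 'a': node 17→18
i=35 'b': node 18→19  emit P3@[31:35]
i=36 'a': node 19→21 (fail-walked)
i=37 'e': node 21→7 (fail-walked)
i=38 'd': node 7→8  emit P6@[37:38],P7@[38:38]
i=39 'c': node 8→20 (fail-walked)  emit P4@[38:39]
i=40 'a': node 20→21 (fail-walked)
i=41 'c': node 21→22
i=42 'e': node 22→23  emit P5@[40:42]
i=43 'e': node 23→7 (fail-walked)
i=44 'd': node 7→8  emit P6@[43:44],P7@[44:44]
i=45 'a': node 8→9
i=46 'c': node 9→22 (fail-walked)
i=47 'e': node 22→23  emit P5@[45:47]
i=48 'a': node 23→21 (fail-walked)
i=49 'd': node 21→1 (fail-walked)  emit P7@[49:49]
i=50 'e': node 1→16
i=51 'd': node 16→17  emit P6@[50:51],P7@[51:51]
i=52 'a': node 17→18
i=53 'b': node 18→19  emit P3@[49:53]
i=54 'e': node 19→7 (fail-walked)
i=55 'd': node 7→8  emit P6@[54:55],P7@[55:55]
i=56 'a': node 8→9
i=57 'd': node 9→10  emit P1@[54:57],P7@[57:57]
i=58 'a': node 10→21 (fail-walked)
i=59 'e': node 21→7 (fail-walked)
i=60 'e': node 7→7 (fail-walked)

Result: [[0,7],[2,7],[3,4],[5,2],[6,7],[7,4],[11,6],[11,7],[13,1],[13,7],[14,7],[17,6],[17,7],[18,4],[21,6],[21,7],[25,6],[25,7],[28,7],[29,4],[30,7],[31,7],[33,6],[33,7],[35,3],[38,6],[38,7],[39,4],[42,5],[44,6],[44,7],[47,5],[49,7],[51,6],[51,7],[53,3],[55,6],[55,7],[57,1],[57,7]]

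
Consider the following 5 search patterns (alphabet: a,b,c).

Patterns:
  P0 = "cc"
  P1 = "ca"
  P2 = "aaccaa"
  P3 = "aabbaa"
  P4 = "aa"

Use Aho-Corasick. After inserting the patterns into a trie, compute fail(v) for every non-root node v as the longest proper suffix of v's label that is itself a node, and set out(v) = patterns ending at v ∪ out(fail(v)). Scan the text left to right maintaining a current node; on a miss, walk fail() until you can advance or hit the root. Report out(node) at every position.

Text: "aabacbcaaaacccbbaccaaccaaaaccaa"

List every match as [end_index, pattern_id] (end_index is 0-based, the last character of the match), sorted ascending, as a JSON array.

Build automaton:
Trie (insert patterns):
  n0 'ε': a→4 c→1
  n1 'c': a→3 c→2
  n2 'cc': ·  ←P0
  n3 'ca': ·  ←P1
  n4 'a': a→5
  n5 'aa': b→10 c→6  ←P4
  n6 'aac': c→7
  n7 'aacc': a→8
  n8 'aacca': a→9
  n9 'aaccaa': ·  ←P2
  n10 'aab': b→11
  n11 'aabb': a→12
  n12 'aabba': a→13
  n13 'aabbaa': ·  ←P3

Failure links (BFS by depth):
  n1('c'): parent n0 fail=0; on 'c' 0 → fail=0;  out ∅∪∅=∅
  n4('a'): parent n0 fail=0; on 'a' 0 → fail=0;  out ∅∪∅=∅
  n2('cc'): parent n1 fail=0; on 'c' 0 → fail=1;  out {0}∪∅={0}
  n3('ca'): parent n1 fail=0; on 'a' 0 → fail=4;  out {1}∪∅={1}
  n5('aa'): parent n4 fail=0; on 'a' 0 → fail=4;  out {4}∪∅={4}
  n6('aac'): parent n5 fail=4; on 'c' 4→0 → fail=1;  out ∅∪∅=∅
  n10('aab'): parent n5 fail=4; on 'b' 4→0 → fail=0;  out ∅∪∅=∅
  n7('aacc'): parent n6 fail=1; on 'c' 1 → fail=2;  out ∅∪{0}={0}
  n11('aabb'): parent n10 fail=0; on 'b' 0 → fail=0;  out ∅∪∅=∅
  n8('aacca'): parent n7 fail=2; on 'a' 2→1 → fail=3;  out ∅∪{1}={1}
  n12('aabba'): parent n11 fail=0; on 'a' 0 → fail=4;  out ∅∪∅=∅
  n9('aaccaa'): parent n8 fail=3; on 'a' 3→4 → fail=5;  out {2}∪{4}={2,4}
  n13('aabbaa'): parent n12 fail=4; on 'a' 4 → fail=5;  out {3}∪{4}={3,4}

Run:
[0] read 'a'  n0⇒n4
[1] read 'a'  n4⇒n5  ** P4@[0:1]
[2] read 'b'  n5⇒n10
[3] read 'a'  n10⇒n4 (via fail)
[4] read 'c'  n4⇒n1 (via fail)
[5] read 'b'  n1⇒n0 (via fail)
[6] read 'c'  n0⇒n1
[7] read 'a'  n1⇒n3  ** P1@[6:7]
[8] read 'a'  n3⇒n5 (via fail)  ** P4@[7:8]
[9] read 'a'  n5⇒n5 (via fail)  ** P4@[8:9]
[10] read 'a'  n5⇒n5 (via fail)  ** P4@[9:10]
[11] read 'c'  n5⇒n6
[12] read 'c'  n6⇒n7  ** P0@[11:12]
[13] read 'c'  n7⇒n2 (via fail)  ** P0@[12:13]
[14] read 'b'  n2⇒n0 (via fail)
[15] read 'b'  n0⇒n0
[16] read 'a'  n0⇒n4
[17] read 'c'  n4⇒n1 (via fail)
[18] read 'c'  n1⇒n2  ** P0@[17:18]
[19] read 'a'  n2⇒n3 (via fail)  ** P1@[18:19]
[20] read 'a'  n3⇒n5 (via fail)  ** P4@[19:20]
[21] read 'c'  n5⇒n6
[22] read 'c'  n6⇒n7  ** P0@[21:22]
[23] read 'a'  n7⇒n8  ** P1@[22:23]
[24] read 'a'  n8⇒n9  ** P2@[19:24],P4@[23:24]
[25] read 'a'  n9⇒n5 (via fail)  ** P4@[24:25]
[26] read 'a'  n5⇒n5 (via fail)  ** P4@[25:26]
[27] read 'c'  n5⇒n6
[28] read 'c'  n6⇒n7  ** P0@[27:28]
[29] read 'a'  n7⇒n8  ** P1@[28:29]
[30] read 'a'  n8⇒n9  ** P2@[25:30],P4@[29:30]

Matches: [[1,4],[7,1],[8,4],[9,4],[10,4],[12,0],[13,0],[18,0],[19,1],[20,4],[22,0],[23,1],[24,2],[24,4],[25,4],[26,4],[28,0],[29,1],[30,2],[30,4]]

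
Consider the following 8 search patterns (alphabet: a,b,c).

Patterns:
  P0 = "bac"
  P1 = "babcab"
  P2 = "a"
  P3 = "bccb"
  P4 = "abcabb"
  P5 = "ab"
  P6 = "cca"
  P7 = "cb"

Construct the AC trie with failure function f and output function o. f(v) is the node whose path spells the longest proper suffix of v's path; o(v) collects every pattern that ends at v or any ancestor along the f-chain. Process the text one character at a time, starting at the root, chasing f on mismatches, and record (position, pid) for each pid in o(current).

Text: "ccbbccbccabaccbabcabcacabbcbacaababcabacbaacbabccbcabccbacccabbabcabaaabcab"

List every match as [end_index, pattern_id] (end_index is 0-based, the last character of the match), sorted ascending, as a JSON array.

Construct AC machine:
Trie (insert patterns):
  0='ε' goto a→8 b→1 c→17
  1='b' goto a→2 c→9
  2='ba' goto b→4 c→3
  3='bac' goto ·  ←P0
  4='bab' goto c→5
  5='babc' goto a→6
  6='babca' goto b→7
  7='babcab' goto ·  ←P1
  8='a' goto b→12  ←P2
  9='bc' goto c→10
  10='bcc' goto b→11
  11='bccb' goto ·  ←P3
  12='ab' goto c→13  ←P5
  13='abc' goto a→14
  14='abca' goto b→15
  15='abcab' goto b→16
  16='abcabb' goto ·  ←P4
  17='c' goto b→20 c→18
  18='cc' goto a→19
  19='cca' goto ·  ←P6
  20='cb' goto ·  ←P7

Failure links (BFS by depth):
  n1('b'): parent n0 fail=0; on 'b' 0 → fail=0;  out ∅∪∅=∅
  n8('a'): parent n0 fail=0; on 'a' 0 → fail=0;  out {2}∪∅={2}
  n17('c'): parent n0 fail=0; on 'c' 0 → fail=0;  out ∅∪∅=∅
  n2('ba'): parent n1 fail=0; on 'a' 0 → fail=8;  out ∅∪{2}={2}
  n9('bc'): parent n1 fail=0; on 'c' 0 → fail=17;  out ∅∪∅=∅
  n12('ab'): parent n8 fail=0; on 'b' 0 → fail=1;  out {5}∪∅={5}
  n18('cc'): parent n17 fail=0; on 'c' 0 → fail=17;  out ∅∪∅=∅
  n20('cb'): parent n17 fail=0; on 'b' 0 → fail=1;  out {7}∪∅={7}
  n3('bac'): parent n2 fail=8; on 'c' 8→0 → fail=17;  out {0}∪∅={0}
  n4('bab'): parent n2 fail=8; on 'b' 8 → fail=12;  out ∅∪{5}={5}
  n10('bcc'): parent n9 fail=17; on 'c' 17 → fail=18;  out ∅∪∅=∅
  n13('abc'): parent n12 fail=1; on 'c' 1 → fail=9;  out ∅∪∅=∅
  n19('cca'): parent n18 fail=17; on 'a' 17→0 → fail=8;  out {6}∪{2}={2,6}
  n5('babc'): parent n4 fail=12; on 'c' 12 → fail=13;  out ∅∪∅=∅
  n11('bccb'): parent n10 fail=18; on 'b' 18→17 → fail=20;  out {3}∪{7}={3,7}
  n14('abca'): parent n13 fail=9; on 'a' 9→17→0 → fail=8;  out ∅∪{2}={2}
  n6('babca'): parent n5 fail=13; on 'a' 13 → fail=14;  out ∅∪{2}={2}
  n15('abcab'): parent n14 fail=8; on 'b' 8 → fail=12;  out ∅∪{5}={5}
  n7('babcab'): parent n6 fail=14; on 'b' 14 → fail=15;  out {1}∪{5}={1,5}
  n16('abcabb'): parent n15 fail=12; on 'b' 12→1→0 → fail=1;  out {4}∪∅={4}

Text stream:
[0] read 'c'  n0⇒n17
[1] read 'c'  n17⇒n18
[2] read 'b'  n18⇒n20 ·f  ** P7@[1:2]
[3] read 'b'  n20⇒n1 ·f
[4] read 'c'  n1⇒n9
[5] read 'c'  n9⇒n10
[6] read 'b'  n10⇒n11  ** P3@[3:6],P7@[5:6]
[7] read 'c'  n11⇒n9 ·f
[8] read 'c'  n9⇒n10
[9] read 'a'  n10⇒n19 ·f  ** P2@[9:9],P6@[7:9]
[10] read 'b'  n19⇒n12 ·f  ** P5@[9:10]
[11] read 'a'  n12⇒n2 ·f  ** P2@[11:11]
[12] read 'c'  n2⇒n3  ** P0@[10:12]
[13] read 'c'  n3⇒n18 ·f
[14] read 'b'  n18⇒n20 ·f  ** P7@[13:14]
[15] read 'a'  n20⇒n2 ·f  ** P2@[15:15]
[16] read 'b'  n2⇒n4  ** P5@[15:16]
[17] read 'c'  n4⇒n5
[18] read 'a'  n5⇒n6  ** P2@[18:18]
[19] read 'b'  n6⇒n7  ** P1@[14:19],P5@[18:19]
[20] read 'c'  n7⇒n13 ·f
[21] read 'a'  n13⇒n14  ** P2@[21:21]
[22] read 'c'  n14⇒n17 ·f
[23] read 'a'  n17⇒n8 ·f  ** P2@[23:23]
[24] read 'b'  n8⇒n12  ** P5@[23:24]
[25] read 'b'  n12⇒n1 ·f
[26] read 'c'  n1⇒n9
[27] read 'b'  n9⇒n20 ·f  ** P7@[26:27]
[28] read 'a'  n20⇒n2 ·f  ** P2@[28:28]
[29] read 'c'  n2⇒n3  ** P0@[27:29]
[30] read 'a'  n3⇒n8 ·f  ** P2@[30:30]
[31] read 'a'  n8⇒n8 ·f  ** P2@[31:31]
[32] read 'b'  n8⇒n12  ** P5@[31:32]
[33] read 'a'  n12⇒n2 ·f  ** P2@[33:33]
[34] read 'b'  n2⇒n4  ** P5@[33:34]
[35] read 'c'  n4⇒n5
[36] read 'a'  n5⇒n6  ** P2@[36:36]
[37] read 'b'  n6⇒n7  ** P1@[32:37],P5@[36:37]
[38] read 'a'  n7⇒n2 ·f  ** P2@[38:38]
[39] read 'c'  n2⇒n3  ** P0@[37:39]
[40] read 'b'  n3⇒n20 ·f  ** P7@[39:40]
[41] read 'a'  n20⇒n2 ·f  ** P2@[41:41]
[42] read 'a'  n2⇒n8 ·f  ** P2@[42:42]
[43] read 'c'  n8⇒n17 ·f
[44] read 'b'  n17⇒n20  ** P7@[43:44]
[45] read 'a'  n20⇒n2 ·f  ** P2@[45:45]
[46] read 'b'  n2⇒n4  ** P5@[45:46]
[47] read 'c'  n4⇒n5
[48] read 'c'  n5⇒n10 ·f
[49] read 'b'  n10⇒n11  ** P3@[46:49],P7@[48:49]
[50] read 'c'  n11⇒n9 ·f
[51] read 'a'  n9⇒n8 ·f  ** P2@[51:51]
[52] read 'b'  n8⇒n12  ** P5@[51:52]
[53] read 'c'  n12⇒n13
[54] read 'c'  n13⇒n10 ·f
[55] read 'b'  n10⇒n11  ** P3@[52:55],P7@[54:55]
[56] read 'a'  n11⇒n2 ·f  ** P2@[56:56]
[57] read 'c'  n2⇒n3  ** P0@[55:57]
[58] read 'c'  n3⇒n18 ·f
[59] read 'c'  n18⇒n18 ·f
[60] read 'a'  n18⇒n19  ** P2@[60:60],P6@[58:60]
[61] read 'b'  n19⇒n12 ·f  ** P5@[60:61]
[62] read 'b'  n12⇒n1 ·f
[63] read 'a'  n1⇒n2  ** P2@[63:63]
[64] read 'b'  n2⇒n4  ** P5@[63:64]
[65] read 'c'  n4⇒n5
[66] read 'a'  n5⇒n6  ** P2@[66:66]
[67] read 'b'  n6⇒n7  ** P1@[62:67],P5@[66:67]
[68] read 'a'  n7⇒n2 ·f  ** P2@[68:68]
[69] read 'a'  n2⇒n8 ·f  ** P2@[69:69]
[70] read 'a'  n8⇒n8 ·f  ** P2@[70:70]
[71] read 'b'  n8⇒n12  ** P5@[70:71]
[72] read 'c'  n12⇒n13
[73] read 'a'  n13⇒n14  ** P2@[73:73]
[74] read 'b'  n14⇒n15  ** P5@[73:74]

All matches (sorted): [[2,7],[6,3],[6,7],[9,2],[9,6],[10,5],[11,2],[12,0],[14,7],[15,2],[16,5],[18,2],[19,1],[19,5],[21,2],[23,2],[24,5],[27,7],[28,2],[29,0],[30,2],[31,2],[32,5],[33,2],[34,5],[36,2],[37,1],[37,5],[38,2],[39,0],[40,7],[41,2],[42,2],[44,7],[45,2],[46,5],[49,3],[49,7],[51,2],[52,5],[55,3],[55,7],[56,2],[57,0],[60,2],[60,6],[61,5],[63,2],[64,5],[66,2],[67,1],[67,5],[68,2],[69,2],[70,2],[71,5],[73,2],[74,5]]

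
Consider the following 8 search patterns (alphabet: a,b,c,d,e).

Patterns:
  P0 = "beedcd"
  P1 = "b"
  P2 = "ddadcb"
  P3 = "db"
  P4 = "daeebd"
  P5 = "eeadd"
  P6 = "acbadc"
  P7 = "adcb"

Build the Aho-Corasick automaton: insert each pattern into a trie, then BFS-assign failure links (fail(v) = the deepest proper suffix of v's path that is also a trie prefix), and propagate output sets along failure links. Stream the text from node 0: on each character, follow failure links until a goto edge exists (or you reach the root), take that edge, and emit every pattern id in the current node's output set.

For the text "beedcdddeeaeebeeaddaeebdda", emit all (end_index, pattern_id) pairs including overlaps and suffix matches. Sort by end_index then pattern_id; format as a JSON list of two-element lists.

Build automaton:
Trie (insert patterns):
  n0 'ε': a→24 b→1 d→7 e→19
  n1 'b': e→2  ←P1
  n2 'be': e→3
  n3 'bee': d→4
  n4 'beed': c→5
  n5 'beedc': d→6
  n6 'beedcd': ·  ←P0
  n7 'd': a→14 b→13 d→8
  n8 'dd': a→9
  n9 'dda': d→10
  n10 'ddad': c→11
  n11 'ddadc': b→12
  n12 'ddadcb': ·  ←P2
  n13 'db': ·  ←P3
  n14 'da': e→15
  n15 'dae': e→16
  n16 'daee': b→17
  n17 'daeeb': d→18
  n18 'daeebd': ·  ←P4
  n19 'e': e→20
  n20 'ee': a→21
  n21 'eea': d→22
  n22 'eead': d→23
  n23 'eeadd': ·  ←P5
  n24 'a': c→25 d→30
  n25 'ac': b→26
  n26 'acb': a→27
  n27 'acba': d→28
  n28 'acbad': c→29
  n29 'acbadc': ·  ←P6
  n30 'ad': c→31
  n31 'adc': b→32
  n32 'adcb': ·  ←P7

BFS fail/out derivation:
  fail(1) 'b': from fail(0)=0 chase 'b': 0 ⇒ 0;  out={1}∪out(0)={1}
  fail(7) 'd': from fail(0)=0 chase 'd': 0 ⇒ 0;  out=∅∪out(0)=∅
  fail(19) 'e': from fail(0)=0 chase 'e': 0 ⇒ 0;  out=∅∪out(0)=∅
  fail(24) 'a': from fail(0)=0 chase 'a': 0 ⇒ 0;  out=∅∪out(0)=∅
  fail(2) 'be': from fail(1)=0 chase 'e': 0 ⇒ 19;  out=∅∪out(19)=∅
  fail(8) 'dd': from fail(7)=0 chase 'd': 0 ⇒ 7;  out=∅∪out(7)=∅
  fail(13) 'db': from fail(7)=0 chase 'b': 0 ⇒ 1;  out={3}∪out(1)={1,3}
  fail(14) 'da': from fail(7)=0 chase 'a': 0 ⇒ 24;  out=∅∪out(24)=∅
  fail(20) 'ee': from fail(19)=0 chase 'e': 0 ⇒ 19;  out=∅∪out(19)=∅
  fail(25) 'ac': from fail(24)=0 chase 'c': 0 ⇒ 0;  out=∅∪out(0)=∅
  fail(30) 'ad': from fail(24)=0 chase 'd': 0 ⇒ 7;  out=∅∪out(7)=∅
  fail(3) 'bee': from fail(2)=19 chase 'e': 19 ⇒ 20;  out=∅∪out(20)=∅
  fail(9) 'dda': from fail(8)=7 chase 'a': 7 ⇒ 14;  out=∅∪out(14)=∅
  fail(15) 'dae': from fail(14)=24 chase 'e': 24→0 ⇒ 19;  out=∅∪out(19)=∅
  fail(21) 'eea': from fail(20)=19 chase 'a': 19→0 ⇒ 24;  out=∅∪out(24)=∅
  fail(26) 'acb': from fail(25)=0 chase 'b': 0 ⇒ 1;  out=∅∪out(1)={1}
  fail(31) 'adc': from fail(30)=7 chase 'c': 7→0 ⇒ 0;  out=∅∪out(0)=∅
  fail(4) 'beed': from fail(3)=20 chase 'd': 20→19→0 ⇒ 7;  out=∅∪out(7)=∅
  fail(10) 'ddad': from fail(9)=14 chase 'd': 14→24 ⇒ 30;  out=∅∪out(30)=∅
  fail(16) 'daee': from fail(15)=19 chase 'e': 19 ⇒ 20;  out=∅∪out(20)=∅
  fail(22) 'eead': from fail(21)=24 chase 'd': 24 ⇒ 30;  out=∅∪out(30)=∅
  fail(27) 'acba': from fail(26)=1 chase 'a': 1→0 ⇒ 24;  out=∅∪out(24)=∅
  fail(32) 'adcb': from fail(31)=0 chase 'b': 0 ⇒ 1;  out={7}∪out(1)={1,7}
  fail(5) 'beedc': from fail(4)=7 chase 'c': 7→0 ⇒ 0;  out=∅∪out(0)=∅
  fail(11) 'ddadc': from fail(10)=30 chase 'c': 30 ⇒ 31;  out=∅∪out(31)=∅
  fail(17) 'daeeb': from fail(16)=20 chase 'b': 20→19→0 ⇒ 1;  out=∅∪out(1)={1}
  fail(23) 'eeadd': from fail(22)=30 chase 'd': 30→7 ⇒ 8;  out={5}∪out(8)={5}
  fail(28) 'acbad': from fail(27)=24 chase 'd': 24 ⇒ 30;  out=∅∪out(30)=∅
  fail(6) 'beedcd': from fail(5)=0 chase 'd': 0 ⇒ 7;  out={0}∪out(7)={0}
  fail(12) 'ddadcb': from fail(11)=31 chase 'b': 31 ⇒ 32;  out={2}∪out(32)={1,2,7}
  fail(18) 'daeebd': from fail(17)=1 chase 'd': 1→0 ⇒ 7;  out={4}∪out(7)={4}
  fail(29) 'acbadc': from fail(28)=30 chase 'c': 30 ⇒ 31;  out={6}∪out(31)={6}

Run:
i=0 'b': node 0→1  emit P1@[0:0]
i=1 'e': node 1→2
i=2 'e': node 2→3
i=3 'd': node 3→4
i=4 'c': node 4→5
i=5 'd': node 5→6  emit P0@[0:5]
i=6 'd': node 6→8 (via fail)
i=7 'd': node 8→8 (via fail)
i=8 'e': node 8→19 (via fail)
i=9 'e': node 19→20
i=10 'a': node 20→21
i=11 'e': node 21→19 (via fail)
i=12 'e': node 19→20
i=13 'b': node 20→1 (via fail)  emit P1@[13:13]
i=14 'e': node 1→2
i=15 'e': node 2→3
i=16 'a': node 3→21 (via fail)
i=17 'd': node 21→22
i=18 'd': node 22→23  emit P5@[14:18]
i=19 'a': node 23→9 (via fail)
i=20 'e': node 9→15 (via fail)
i=21 'e': node 15→16
i=22 'b': node 16→17  emit P1@[22:22]
i=23 'd': node 17→18  emit P4@[18:23]
i=24 'd': node 18→8 (via fail)
i=25 'a': node 8→9

All matches (sorted): [[0,1],[5,0],[13,1],[18,5],[22,1],[23,4]]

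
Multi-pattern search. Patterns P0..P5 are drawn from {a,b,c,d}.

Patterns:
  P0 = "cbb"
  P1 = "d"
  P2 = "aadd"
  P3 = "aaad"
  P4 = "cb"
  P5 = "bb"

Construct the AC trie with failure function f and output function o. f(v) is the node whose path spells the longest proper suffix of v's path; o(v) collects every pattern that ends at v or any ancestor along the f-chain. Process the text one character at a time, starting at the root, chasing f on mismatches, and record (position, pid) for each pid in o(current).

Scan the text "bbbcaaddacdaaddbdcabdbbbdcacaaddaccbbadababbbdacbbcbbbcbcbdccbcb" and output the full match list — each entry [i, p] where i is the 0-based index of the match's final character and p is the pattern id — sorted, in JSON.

Construct AC machine:
Trie nodes:
  0='ε' goto a→5 b→11 c→1 d→4
  1='c' goto b→2
  2='cb' goto b→3  ←P4
  3='cbb' goto ·  ←P0
  4='d' goto ·  ←P1
  5='a' goto a→6
  6='aa' goto a→9 d→7
  7='aad' goto d→8
  8='aadd' goto ·  ←P2
  9='aaa' goto d→10
  10='aaad' goto ·  ←P3
  11='b' goto b→12
  12='bb' goto ·  ←P5

Failure links (BFS by depth):
  fail(1) 'c': from fail(0)=0 chase 'c': 0 ⇒ 0;  out=∅∪out(0)=∅
  fail(4) 'd': from fail(0)=0 chase 'd': 0 ⇒ 0;  out={1}∪out(0)={1}
  fail(5) 'a': from fail(0)=0 chase 'a': 0 ⇒ 0;  out=∅∪out(0)=∅
  fail(11) 'b': from fail(0)=0 chase 'b': 0 ⇒ 0;  out=∅∪out(0)=∅
  fail(2) 'cb': from fail(1)=0 chase 'b': 0 ⇒ 11;  out={4}∪out(11)={4}
  fail(6) 'aa': from fail(5)=0 chase 'a': 0 ⇒ 5;  out=∅∪out(5)=∅
  fail(12) 'bb': from fail(11)=0 chase 'b': 0 ⇒ 11;  out={5}∪out(11)={5}
  fail(3) 'cbb': from fail(2)=11 chase 'b': 11 ⇒ 12;  out={0}∪out(12)={0,5}
  fail(7) 'aad': from fail(6)=5 chase 'd': 5→0 ⇒ 4;  out=∅∪out(4)={1}
  fail(9) 'aaa': from fail(6)=5 chase 'a': 5 ⇒ 6;  out=∅∪out(6)=∅
  fail(8) 'aadd': from fail(7)=4 chase 'd': 4→0 ⇒ 4;  out={2}∪out(4)={1,2}
  fail(10) 'aaad': from fail(9)=6 chase 'd': 6 ⇒ 7;  out={3}∪out(7)={1,3}

Scan:
pos 0 'b': at 11
pos 1 'b': at 12  ** P5@[0:1]
pos 2 'b': at 12 (fail-walked)  ** P5@[1:2]
pos 3 'c': at 1 (fail-walked)
pos 4 'a': at 5 (fail-walked)
pos 5 'a': at 6
pos 6 'd': at 7  ** P1@[6:6]
pos 7 'd': at 8  ** P1@[7:7],P2@[4:7]
pos 8 'a': at 5 (fail-walked)
pos 9 'c': at 1 (fail-walked)
pos 10 'd': at 4 (fail-walked)  ** P1@[10:10]
pos 11 'a': at 5 (fail-walked)
pos 12 'a': at 6
pos 13 'd': at 7  ** P1@[13:13]
pos 14 'd': at 8  ** P1@[14:14],P2@[11:14]
pos 15 'b': at 11 (fail-walked)
pos 16 'd': at 4 (fail-walked)  ** P1@[16:16]
pos 17 'c': at 1 (fail-walked)
pos 18 'a': at 5 (fail-walked)
pos 19 'b': at 11 (fail-walked)
pos 20 'd': at 4 (fail-walked)  ** P1@[20:20]
pos 21 'b': at 11 (fail-walked)
pos 22 'b': at 12  ** P5@[21:22]
pos 23 'b': at 12 (fail-walked)  ** P5@[22:23]
pos 24 'd': at 4 (fail-walked)  ** P1@[24:24]
pos 25 'c': at 1 (fail-walked)
pos 26 'a': at 5 (fail-walked)
pos 27 'c': at 1 (fail-walked)
pos 28 'a': at 5 (fail-walked)
pos 29 'a': at 6
pos 30 'd': at 7  ** P1@[30:30]
pos 31 'd': at 8  ** P1@[31:31],P2@[28:31]
pos 32 'a': at 5 (fail-walked)
pos 33 'c': at 1 (fail-walked)
pos 34 'c': at 1 (fail-walked)
pos 35 'b': at 2  ** P4@[34:35]
pos 36 'b': at 3  ** P0@[34:36],P5@[35:36]
pos 37 'a': at 5 (fail-walked)
pos 38 'd': at 4 (fail-walked)  ** P1@[38:38]
pos 39 'a': at 5 (fail-walked)
pos 40 'b': at 11 (fail-walked)
pos 41 'a': at 5 (fail-walked)
pos 42 'b': at 11 (fail-walked)
pos 43 'b': at 12  ** P5@[42:43]
pos 44 'b': at 12 (fail-walked)  ** P5@[43:44]
pos 45 'd': at 4 (fail-walked)  ** P1@[45:45]
pos 46 'a': at 5 (fail-walked)
pos 47 'c': at 1 (fail-walked)
pos 48 'b': at 2  ** P4@[47:48]
pos 49 'b': at 3  ** P0@[47:49],P5@[48:49]
pos 50 'c': at 1 (fail-walked)
pos 51 'b': at 2  ** P4@[50:51]
pos 52 'b': at 3  ** P0@[50:52],P5@[51:52]
pos 53 'b': at 12 (fail-walked)  ** P5@[52:53]
pos 54 'c': at 1 (fail-walked)
pos 55 'b': at 2  ** P4@[54:55]
pos 56 'c': at 1 (fail-walked)
pos 57 'b': at 2  ** P4@[56:57]
pos 58 'd': at 4 (fail-walked)  ** P1@[58:58]
pos 59 'c': at 1 (fail-walked)
pos 60 'c': at 1 (fail-walked)
pos 61 'b': at 2  ** P4@[60:61]
pos 62 'c': at 1 (fail-walked)
pos 63 'b': at 2  ** P4@[62:63]

Matches: [[1,5],[2,5],[6,1],[7,1],[7,2],[10,1],[13,1],[14,1],[14,2],[16,1],[20,1],[22,5],[23,5],[24,1],[30,1],[31,1],[31,2],[35,4],[36,0],[36,5],[38,1],[43,5],[44,5],[45,1],[48,4],[49,0],[49,5],[51,4],[52,0],[52,5],[53,5],[55,4],[57,4],[58,1],[61,4],[63,4]]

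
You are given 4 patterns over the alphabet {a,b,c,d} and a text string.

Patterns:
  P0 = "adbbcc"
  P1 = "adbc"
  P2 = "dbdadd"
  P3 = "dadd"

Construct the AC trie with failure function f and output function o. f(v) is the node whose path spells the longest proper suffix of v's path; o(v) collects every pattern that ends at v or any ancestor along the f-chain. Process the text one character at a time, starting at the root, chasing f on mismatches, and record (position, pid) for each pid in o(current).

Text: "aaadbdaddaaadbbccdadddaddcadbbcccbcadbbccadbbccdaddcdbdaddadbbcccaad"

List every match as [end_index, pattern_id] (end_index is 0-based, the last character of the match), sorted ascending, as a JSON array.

Construct AC machine:
Trie nodes:
  n0 'ε': a→1 d→8
  n1 'a': d→2
  n2 'ad': b→3
  n3 'adb': b→4 c→7
  n4 'adbb': c→5
  n5 'adbbc': c→6
  n6 'adbbcc': ·  ←P0
  n7 'adbc': ·  ←P1
  n8 'd': a→14 b→9
  n9 'db': d→10
  n10 'dbd': a→11
  n11 'dbda': d→12
  n12 'dbdad': d→13
  n13 'dbdadd': ·  ←P2
  n14 'da': d→15
  n15 'dad': d→16
  n16 'dadd': ·  ←P3

BFS fail/out derivation:
  n1('a'): parent n0 fail=0; on 'a' 0 → fail=0;  out ∅∪∅=∅
  n8('d'): parent n0 fail=0; on 'd' 0 → fail=0;  out ∅∪∅=∅
  n2('ad'): parent n1 fail=0; on 'd' 0 → fail=8;  out ∅∪∅=∅
  n9('db'): parent n8 fail=0; on 'b' 0 → fail=0;  out ∅∪∅=∅
  n14('da'): parent n8 fail=0; on 'a' 0 → fail=1;  out ∅∪∅=∅
  n3('adb'): parent n2 fail=8; on 'b' 8 → fail=9;  out ∅∪∅=∅
  n10('dbd'): parent n9 fail=0; on 'd' 0 → fail=8;  out ∅∪∅=∅
  n15('dad'): parent n14 fail=1; on 'd' 1 → fail=2;  out ∅∪∅=∅
  n4('adbb'): parent n3 fail=9; on 'b' 9→0 → fail=0;  out ∅∪∅=∅
  n7('adbc'): parent n3 fail=9; on 'c' 9→0 → fail=0;  out {1}∪∅={1}
  n11('dbda'): parent n10 fail=8; on 'a' 8 → fail=14;  out ∅∪∅=∅
  n16('dadd'): parent n15 fail=2; on 'd' 2→8→0 → fail=8;  out {3}∪∅={3}
  n5('adbbc'): parent n4 fail=0; on 'c' 0 → fail=0;  out ∅∪∅=∅
  n12('dbdad'): parent n11 fail=14; on 'd' 14 → fail=15;  out ∅∪∅=∅
  n6('adbbcc'): parent n5 fail=0; on 'c' 0 → fail=0;  out {0}∪∅={0}
  n13('dbdadd'): parent n12 fail=15; on 'd' 15 → fail=16;  out {2}∪{3}={2,3}

Run:
[0] read 'a'  n0⇒n1
[1] read 'a'  n1⇒n1 (fail-walked)
[2] read 'a'  n1⇒n1 (fail-walked)
[3] read 'd'  n1⇒n2
[4] read 'b'  n2⇒n3
[5] read 'd'  n3⇒n10 (fail-walked)
[6] read 'a'  n10⇒n11
[7] read 'd'  n11⇒n12
[8] read 'd'  n12⇒n13  emit P2@[3:8],P3@[5:8]
[9] read 'a'  n13⇒n14 (fail-walked)
[10] read 'a'  n14⇒n1 (fail-walked)
[11] read 'a'  n1⇒n1 (fail-walked)
[12] read 'd'  n1⇒n2
[13] read 'b'  n2⇒n3
[14] read 'b'  n3⇒n4
[15] read 'c'  n4⇒n5
[16] read 'c'  n5⇒n6  emit P0@[11:16]
[17] read 'd'  n6⇒n8 (fail-walked)
[18] read 'a'  n8⇒n14
[19] read 'd'  n14⇒n15
[20] read 'd'  n15⇒n16  emit P3@[17:20]
[21] read 'd'  n16⇒n8 (fail-walked)
[22] read 'a'  n8⇒n14
[23] read 'd'  n14⇒n15
[24] read 'd'  n15⇒n16  emit P3@[21:24]
[25] read 'c'  n16⇒n0 (fail-walked)
[26] read 'a'  n0⇒n1
[27] read 'd'  n1⇒n2
[28] read 'b'  n2⇒n3
[29] read 'b'  n3⇒n4
[30] read 'c'  n4⇒n5
[31] read 'c'  n5⇒n6  emit P0@[26:31]
[32] read 'c'  n6⇒n0 (fail-walked)
[33] read 'b'  n0⇒n0
[34] read 'c'  n0⇒n0
[35] read 'a'  n0⇒n1
[36] read 'd'  n1⇒n2
[37] read 'b'  n2⇒n3
[38] read 'b'  n3⇒n4
[39] read 'c'  n4⇒n5
[40] read 'c'  n5⇒n6  emit P0@[35:40]
[41] read 'a'  n6⇒n1 (fail-walked)
[42] read 'd'  n1⇒n2
[43] read 'b'  n2⇒n3
[44] read 'b'  n3⇒n4
[45] read 'c'  n4⇒n5
[46] read 'c'  n5⇒n6  emit P0@[41:46]
[47] read 'd'  n6⇒n8 (fail-walked)
[48] read 'a'  n8⇒n14
[49] read 'd'  n14⇒n15
[50] read 'd'  n15⇒n16  emit P3@[47:50]
[51] read 'c'  n16⇒n0 (fail-walked)
[52] read 'd'  n0⇒n8
[53] read 'b'  n8⇒n9
[54] read 'd'  n9⇒n10
[55] read 'a'  n10⇒n11
[56] read 'd'  n11⇒n12
[57] read 'd'  n12⇒n13  emit P2@[52:57],P3@[54:57]
[58] read 'a'  n13⇒n14 (fail-walked)
[59] read 'd'  n14⇒n15
[60] read 'b'  n15⇒n3 (fail-walked)
[61] read 'b'  n3⇒n4
[62] read 'c'  n4⇒n5
[63] read 'c'  n5⇒n6  emit P0@[58:63]
[64] read 'c'  n6⇒n0 (fail-walked)
[65] read 'a'  n0⇒n1
[66] read 'a'  n1⇒n1 (fail-walked)
[67] read 'd'  n1⇒n2

Matches: [[8,2],[8,3],[16,0],[20,3],[24,3],[31,0],[40,0],[46,0],[50,3],[57,2],[57,3],[63,0]]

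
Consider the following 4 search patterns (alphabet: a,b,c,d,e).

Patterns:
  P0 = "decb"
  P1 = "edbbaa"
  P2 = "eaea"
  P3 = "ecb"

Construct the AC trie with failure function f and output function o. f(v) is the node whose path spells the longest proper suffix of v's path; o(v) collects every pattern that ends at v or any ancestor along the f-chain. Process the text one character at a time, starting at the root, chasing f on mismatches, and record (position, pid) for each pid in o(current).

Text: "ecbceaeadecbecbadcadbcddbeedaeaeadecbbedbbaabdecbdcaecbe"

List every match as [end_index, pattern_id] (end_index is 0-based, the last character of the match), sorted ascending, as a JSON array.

Construct AC machine:
Trie (insert patterns):
  0='ε' goto d→1 e→5
  1='d' goto e→2
  2='de' goto c→3
  3='dec' goto b→4
  4='decb' goto ·  [P0 ends]
  5='e' goto a→11 c→14 d→6
  6='ed' goto b→7
  7='edb' goto b→8
  8='edbb' goto a→9
  9='edbba' goto a→10
  10='edbbaa' goto ·  [P1 ends]
  11='ea' goto e→12
  12='eae' goto a→13
  13='eaea' goto ·  [P2 ends]
  14='ec' goto b→15
  15='ecb' goto ·  [P3 ends]

BFS fail/out derivation:
  n1('d'): parent n0 fail=0; on 'd' 0 → fail=0;  out ∅∪∅=∅
  n5('e'): parent n0 fail=0; on 'e' 0 → fail=0;  out ∅∪∅=∅
  n2('de'): parent n1 fail=0; on 'e' 0 → fail=5;  out ∅∪∅=∅
  n6('ed'): parent n5 fail=0; on 'd' 0 → fail=1;  out ∅∪∅=∅
  n11('ea'): parent n5 fail=0; on 'a' 0 → fail=0;  out ∅∪∅=∅
  n14('ec'): parent n5 fail=0; on 'c' 0 → fail=0;  out ∅∪∅=∅
  n3('dec'): parent n2 fail=5; on 'c' 5 → fail=14;  out ∅∪∅=∅
  n7('edb'): parent n6 fail=1; on 'b' 1→0 → fail=0;  out ∅∪∅=∅
  n12('eae'): parent n11 fail=0; on 'e' 0 → fail=5;  out ∅∪∅=∅
  n15('ecb'): parent n14 fail=0; on 'b' 0 → fail=0;  out {3}∪∅={3}
  n4('decb'): parent n3 fail=14; on 'b' 14 → fail=15;  out {0}∪{3}={0,3}
  n8('edbb'): parent n7 fail=0; on 'b' 0 → fail=0;  out ∅∪∅=∅
  n13('eaea'): parent n12 fail=5; on 'a' 5 → fail=11;  out {2}∪∅={2}
  n9('edbba'): parent n8 fail=0; on 'a' 0 → fail=0;  out ∅∪∅=∅
  n10('edbbaa'): parent n9 fail=0; on 'a' 0 → fail=0;  out {1}∪∅={1}

Text stream:
pos 0 'e': at 5
pos 1 'c': at 14
pos 2 'b': at 15  emit P3@[0:2]
pos 3 'c': at 0 (fail-walked)
pos 4 'e': at 5
pos 5 'a': at 11
pos 6 'e': at 12
pos 7 'a': at 13  emit P2@[4:7]
pos 8 'd': at 1 (fail-walked)
pos 9 'e': at 2
pos 10 'c': at 3
pos 11 'b': at 4  emit P0@[8:11],P3@[9:11]
pos 12 'e': at 5 (fail-walked)
pos 13 'c': at 14
pos 14 'b': at 15  emit P3@[12:14]
pos 15 'a': at 0 (fail-walked)
pos 16 'd': at 1
pos 17 'c': at 0 (fail-walked)
pos 18 'a': at 0
pos 19 'd': at 1
pos 20 'b': at 0 (fail-walked)
pos 21 'c': at 0
pos 22 'd': at 1
pos 23 'd': at 1 (fail-walked)
pos 24 'b': at 0 (fail-walked)
pos 25 'e': at 5
pos 26 'e': at 5 (fail-walked)
pos 27 'd': at 6
pos 28 'a': at 0 (fail-walked)
pos 29 'e': at 5
pos 30 'a': at 11
pos 31 'e': at 12
pos 32 'a': at 13  emit P2@[29:32]
pos 33 'd': at 1 (fail-walked)
pos 34 'e': at 2
pos 35 'c': at 3
pos 36 'b': at 4  emit P0@[33:36],P3@[34:36]
pos 37 'b': at 0 (fail-walked)
pos 38 'e': at 5
pos 39 'd': at 6
pos 40 'b': at 7
pos 41 'b': at 8
pos 42 'a': at 9
pos 43 'a': at 10  emit P1@[38:43]
pos 44 'b': at 0 (fail-walked)
pos 45 'd': at 1
pos 46 'e': at 2
pos 47 'c': at 3
pos 48 'b': at 4  emit P0@[45:48],P3@[46:48]
pos 49 'd': at 1 (fail-walked)
pos 50 'c': at 0 (fail-walked)
pos 51 'a': at 0
pos 52 'e': at 5
pos 53 'c': at 14
pos 54 'b': at 15  emit P3@[52:54]
pos 55 'e': at 5 (fail-walked)

All matches (sorted): [[2,3],[7,2],[11,0],[11,3],[14,3],[32,2],[36,0],[36,3],[43,1],[48,0],[48,3],[54,3]]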